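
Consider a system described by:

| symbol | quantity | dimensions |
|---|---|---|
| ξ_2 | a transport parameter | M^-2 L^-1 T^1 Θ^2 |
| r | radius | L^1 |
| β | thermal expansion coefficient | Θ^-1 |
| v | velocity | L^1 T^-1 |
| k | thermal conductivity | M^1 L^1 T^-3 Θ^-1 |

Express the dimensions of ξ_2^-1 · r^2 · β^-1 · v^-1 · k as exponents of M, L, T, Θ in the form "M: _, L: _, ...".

M: 3, L: 3, T: -3, Θ: -2

Collect each base-dimension exponent across the product:
  M: −(-2) + 2·(0) − (0) − (0) + (1) = 3
  L: −(-1) + 2·(1) − (0) − (1) + (1) = 3
  T: −(1) + 2·(0) − (0) − (-1) + (-3) = -3
  Θ: −(2) + 2·(0) − (-1) − (0) + (-1) = -2
So the dimensions are [M³ L³ T⁻³ Θ⁻²].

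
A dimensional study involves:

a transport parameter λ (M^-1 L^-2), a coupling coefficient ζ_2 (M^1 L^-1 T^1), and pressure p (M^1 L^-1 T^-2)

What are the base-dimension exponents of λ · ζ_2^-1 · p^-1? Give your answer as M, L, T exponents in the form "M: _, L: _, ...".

Collect each base-dimension exponent across the product:
  M: (-1) − (1) − (1) = -3
  L: (-2) − (-1) − (-1) = 0
  T: (0) − (1) − (-2) = 1
So the dimensions are [M⁻³ T].

M: -3, L: 0, T: 1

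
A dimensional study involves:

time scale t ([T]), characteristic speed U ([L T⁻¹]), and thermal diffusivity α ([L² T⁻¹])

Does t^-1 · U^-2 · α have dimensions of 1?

Sum the exponent of each base dimension across the product:
  L: −[t]_L − 2·[U]_L + [α]_L = −(0) − 2·(1) + (2) = 0
  T: −[t]_T − 2·[U]_T + [α]_T = −(1) − 2·(-1) + (-1) = 0
All base exponents vanish — dimensionless.

yes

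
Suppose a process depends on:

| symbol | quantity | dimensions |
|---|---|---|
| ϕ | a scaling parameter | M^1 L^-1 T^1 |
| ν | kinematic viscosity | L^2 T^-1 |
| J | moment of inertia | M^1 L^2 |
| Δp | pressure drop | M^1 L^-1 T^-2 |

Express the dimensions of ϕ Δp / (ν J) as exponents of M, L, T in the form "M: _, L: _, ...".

Collect each base-dimension exponent across the product:
  M: (1) − (0) − (1) + (1) = 1
  L: (-1) − (2) − (2) + (-1) = -6
  T: (1) − (-1) − (0) + (-2) = 0
So the dimensions are [M L⁻⁶].

M: 1, L: -6, T: 0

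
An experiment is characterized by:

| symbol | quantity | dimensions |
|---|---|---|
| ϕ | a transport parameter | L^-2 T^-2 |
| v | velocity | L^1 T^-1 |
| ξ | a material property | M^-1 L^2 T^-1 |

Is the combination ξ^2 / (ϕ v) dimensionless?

no

Sum the exponent of each base dimension across the product:
  M: −[ϕ]_M − [v]_M + 2·[ξ]_M = −(0) − (0) + 2·(-1) = -2
  L: −[ϕ]_L − [v]_L + 2·[ξ]_L = −(-2) − (1) + 2·(2) = 5
  T: −[ϕ]_T − [v]_T + 2·[ξ]_T = −(-2) − (-1) + 2·(-1) = 1
Net dimensions [M⁻² L⁵ T] ≠ [1] — not dimensionless.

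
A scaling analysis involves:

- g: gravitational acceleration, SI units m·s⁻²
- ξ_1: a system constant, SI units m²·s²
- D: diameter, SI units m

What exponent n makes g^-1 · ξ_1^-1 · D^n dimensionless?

Balance the L exponent: (1)·n from D, plus −(1) − (2) = -3 from the rest, must sum to zero.
n − 3 = 0, so n = 3.

3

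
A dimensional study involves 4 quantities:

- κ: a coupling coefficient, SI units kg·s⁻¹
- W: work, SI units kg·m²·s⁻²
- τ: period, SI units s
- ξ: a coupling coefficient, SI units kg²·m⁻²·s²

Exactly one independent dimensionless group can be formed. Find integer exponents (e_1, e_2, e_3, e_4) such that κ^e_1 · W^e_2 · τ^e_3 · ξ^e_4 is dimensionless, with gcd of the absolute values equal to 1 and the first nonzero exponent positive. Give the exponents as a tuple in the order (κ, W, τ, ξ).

(3, -1, 3, -1)

M: e_1·(1) + e_2·(1) + e_3·(0) + e_4·(2) = 0
L: e_1·(0) + e_2·(2) + e_3·(0) + e_4·(-2) = 0
T: e_1·(-1) + e_2·(-2) + e_3·(1) + e_4·(2) = 0
Solving this homogeneous linear system for the smallest-integer solution (first nonzero entry positive) gives (3, -1, 3, -1).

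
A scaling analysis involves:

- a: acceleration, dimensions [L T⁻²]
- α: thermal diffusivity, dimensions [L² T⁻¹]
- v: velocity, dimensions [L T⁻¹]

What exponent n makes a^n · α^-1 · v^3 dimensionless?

Balance the L exponent: (1)·n from a, plus −(2) + 3·(1) = 1 from the rest, must sum to zero.
n + 1 = 0, so n = -1.

-1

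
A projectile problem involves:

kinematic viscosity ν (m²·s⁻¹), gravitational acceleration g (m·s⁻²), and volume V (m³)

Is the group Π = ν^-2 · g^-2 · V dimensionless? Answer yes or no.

no

Sum the exponent of each base dimension across the product:
  L: −2·[ν]_L − 2·[g]_L + [V]_L = −2·(2) − 2·(1) + (3) = -3
  T: −2·[ν]_T − 2·[g]_T + [V]_T = −2·(-1) − 2·(-2) + (0) = 6
Net dimensions [L⁻³ T⁶] ≠ [1] — not dimensionless.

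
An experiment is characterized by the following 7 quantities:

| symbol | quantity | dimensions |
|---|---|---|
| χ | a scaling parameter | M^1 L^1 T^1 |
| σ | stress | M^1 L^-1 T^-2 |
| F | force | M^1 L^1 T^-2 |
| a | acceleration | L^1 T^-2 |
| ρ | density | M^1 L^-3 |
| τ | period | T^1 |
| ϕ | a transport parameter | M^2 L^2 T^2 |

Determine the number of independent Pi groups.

There are 7 variables and 3 base dimensions (M, L, T).
The dimension matrix has rank 3.
Independent dimensionless groups: 7 − 3 = 4.

4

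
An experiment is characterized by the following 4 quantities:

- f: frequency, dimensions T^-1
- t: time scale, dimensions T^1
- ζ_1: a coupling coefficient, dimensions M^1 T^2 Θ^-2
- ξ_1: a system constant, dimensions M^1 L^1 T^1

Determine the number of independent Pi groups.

1

There are 4 variables and 4 base dimensions (M, L, T, Θ).
The dimension matrix has rank 3 (less than 4: the dimension vectors are linearly dependent).
Independent dimensionless groups: 4 − 3 = 1.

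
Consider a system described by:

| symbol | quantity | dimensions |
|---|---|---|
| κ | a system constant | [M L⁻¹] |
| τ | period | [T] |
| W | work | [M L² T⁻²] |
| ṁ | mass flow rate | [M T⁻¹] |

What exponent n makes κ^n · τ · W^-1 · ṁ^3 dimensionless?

-2

Balance the M exponent: (1)·n from κ, plus (0) − (1) + 3·(1) = 2 from the rest, must sum to zero.
n + 2 = 0, so n = -2.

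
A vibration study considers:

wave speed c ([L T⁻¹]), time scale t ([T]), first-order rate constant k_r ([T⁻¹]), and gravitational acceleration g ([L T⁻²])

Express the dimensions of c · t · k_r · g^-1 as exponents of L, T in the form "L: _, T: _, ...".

L: 0, T: 1

Collect each base-dimension exponent across the product:
  L: (1) + (0) + (0) − (1) = 0
  T: (-1) + (1) + (-1) − (-2) = 1
So the dimensions are [T].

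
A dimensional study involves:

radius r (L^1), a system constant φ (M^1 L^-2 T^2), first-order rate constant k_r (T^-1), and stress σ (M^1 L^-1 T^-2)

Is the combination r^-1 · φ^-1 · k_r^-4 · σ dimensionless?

yes

Sum the exponent of each base dimension across the product:
  M: −[r]_M − [φ]_M − 4·[k_r]_M + [σ]_M = −(0) − (1) − 4·(0) + (1) = 0
  L: −[r]_L − [φ]_L − 4·[k_r]_L + [σ]_L = −(1) − (-2) − 4·(0) + (-1) = 0
  T: −[r]_T − [φ]_T − 4·[k_r]_T + [σ]_T = −(0) − (2) − 4·(-1) + (-2) = 0
All base exponents vanish — dimensionless.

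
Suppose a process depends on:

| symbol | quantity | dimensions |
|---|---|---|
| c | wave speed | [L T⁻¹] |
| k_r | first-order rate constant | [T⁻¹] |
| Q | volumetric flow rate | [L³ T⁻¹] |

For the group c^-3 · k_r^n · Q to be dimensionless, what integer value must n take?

2

Balance the T exponent: (-1)·n from k_r, plus −3·(-1) + (-1) = 2 from the rest, must sum to zero.
−n + 2 = 0, so n = 2.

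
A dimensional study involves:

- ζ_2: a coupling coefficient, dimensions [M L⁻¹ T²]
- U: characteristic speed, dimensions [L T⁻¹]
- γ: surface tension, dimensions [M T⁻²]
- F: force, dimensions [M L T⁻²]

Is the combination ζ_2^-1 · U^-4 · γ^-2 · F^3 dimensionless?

Sum the exponent of each base dimension across the product:
  M: −[ζ_2]_M − 4·[U]_M − 2·[γ]_M + 3·[F]_M = −(1) − 4·(0) − 2·(1) + 3·(1) = 0
  L: −[ζ_2]_L − 4·[U]_L − 2·[γ]_L + 3·[F]_L = −(-1) − 4·(1) − 2·(0) + 3·(1) = 0
  T: −[ζ_2]_T − 4·[U]_T − 2·[γ]_T + 3·[F]_T = −(2) − 4·(-1) − 2·(-2) + 3·(-2) = 0
All base exponents vanish — dimensionless.

yes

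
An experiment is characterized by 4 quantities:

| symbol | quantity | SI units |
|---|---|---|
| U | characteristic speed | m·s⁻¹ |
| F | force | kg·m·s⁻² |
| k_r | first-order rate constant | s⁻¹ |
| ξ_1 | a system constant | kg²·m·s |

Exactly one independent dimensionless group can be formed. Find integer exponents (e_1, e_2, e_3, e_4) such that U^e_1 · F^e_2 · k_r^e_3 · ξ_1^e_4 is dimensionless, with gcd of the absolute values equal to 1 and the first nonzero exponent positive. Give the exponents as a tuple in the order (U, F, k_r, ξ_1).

M: e_1·(0) + e_2·(1) + e_3·(0) + e_4·(2) = 0
L: e_1·(1) + e_2·(1) + e_3·(0) + e_4·(1) = 0
T: e_1·(-1) + e_2·(-2) + e_3·(-1) + e_4·(1) = 0
Solving this homogeneous linear system for the smallest-integer solution (first nonzero entry positive) gives (1, -2, 4, 1).

(1, -2, 4, 1)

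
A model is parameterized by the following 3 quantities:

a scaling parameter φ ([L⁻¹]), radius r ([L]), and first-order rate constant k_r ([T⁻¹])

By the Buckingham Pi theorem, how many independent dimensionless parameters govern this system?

1

There are 3 variables and 2 base dimensions (L, T).
The dimension matrix has rank 2.
Independent dimensionless groups: 3 − 2 = 1.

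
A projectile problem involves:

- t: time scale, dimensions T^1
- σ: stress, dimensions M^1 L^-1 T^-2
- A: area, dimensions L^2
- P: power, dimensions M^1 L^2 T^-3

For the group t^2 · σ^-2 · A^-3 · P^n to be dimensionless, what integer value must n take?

2

Balance the M exponent: (1)·n from P, plus 2·(0) − 2·(1) − 3·(0) = -2 from the rest, must sum to zero.
n − 2 = 0, so n = 2.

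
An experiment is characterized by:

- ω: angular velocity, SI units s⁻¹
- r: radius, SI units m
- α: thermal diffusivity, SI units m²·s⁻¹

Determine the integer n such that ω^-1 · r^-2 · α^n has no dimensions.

1

Balance the L exponent: (2)·n from α, plus −(0) − 2·(1) = -2 from the rest, must sum to zero.
2n − 2 = 0, so n = 1.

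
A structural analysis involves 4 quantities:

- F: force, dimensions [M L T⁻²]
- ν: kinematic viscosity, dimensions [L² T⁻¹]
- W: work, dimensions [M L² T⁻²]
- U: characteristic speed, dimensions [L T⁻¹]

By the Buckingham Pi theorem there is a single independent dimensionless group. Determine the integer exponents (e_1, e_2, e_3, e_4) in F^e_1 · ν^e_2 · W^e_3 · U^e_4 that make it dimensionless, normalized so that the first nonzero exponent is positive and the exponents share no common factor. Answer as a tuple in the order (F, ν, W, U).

(1, 1, -1, -1)

M: e_1·(1) + e_2·(0) + e_3·(1) + e_4·(0) = 0
L: e_1·(1) + e_2·(2) + e_3·(2) + e_4·(1) = 0
T: e_1·(-2) + e_2·(-1) + e_3·(-2) + e_4·(-1) = 0
Solving this homogeneous linear system for the smallest-integer solution (first nonzero entry positive) gives (1, 1, -1, -1).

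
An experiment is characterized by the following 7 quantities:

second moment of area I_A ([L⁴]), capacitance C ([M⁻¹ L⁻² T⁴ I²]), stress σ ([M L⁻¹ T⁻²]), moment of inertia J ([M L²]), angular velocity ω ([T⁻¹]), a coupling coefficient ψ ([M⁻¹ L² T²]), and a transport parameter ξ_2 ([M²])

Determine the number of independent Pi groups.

3

There are 7 variables and 4 base dimensions (M, L, T, I).
The dimension matrix has rank 4.
Independent dimensionless groups: 7 − 4 = 3.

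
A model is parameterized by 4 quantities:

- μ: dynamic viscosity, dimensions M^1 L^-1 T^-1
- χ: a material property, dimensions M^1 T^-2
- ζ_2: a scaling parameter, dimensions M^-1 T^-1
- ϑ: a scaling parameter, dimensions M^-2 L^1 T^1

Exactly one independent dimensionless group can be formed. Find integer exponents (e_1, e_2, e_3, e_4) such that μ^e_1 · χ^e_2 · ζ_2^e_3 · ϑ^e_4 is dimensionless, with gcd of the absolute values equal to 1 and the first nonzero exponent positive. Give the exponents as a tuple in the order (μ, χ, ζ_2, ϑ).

(3, 1, -2, 3)

M: e_1·(1) + e_2·(1) + e_3·(-1) + e_4·(-2) = 0
L: e_1·(-1) + e_2·(0) + e_3·(0) + e_4·(1) = 0
T: e_1·(-1) + e_2·(-2) + e_3·(-1) + e_4·(1) = 0
Solving this homogeneous linear system for the smallest-integer solution (first nonzero entry positive) gives (3, 1, -2, 3).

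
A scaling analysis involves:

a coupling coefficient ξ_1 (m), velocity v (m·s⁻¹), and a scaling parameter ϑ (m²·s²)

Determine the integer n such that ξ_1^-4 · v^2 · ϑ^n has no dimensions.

1

Balance the L exponent: (2)·n from ϑ, plus −4·(1) + 2·(1) = -2 from the rest, must sum to zero.
2n − 2 = 0, so n = 1.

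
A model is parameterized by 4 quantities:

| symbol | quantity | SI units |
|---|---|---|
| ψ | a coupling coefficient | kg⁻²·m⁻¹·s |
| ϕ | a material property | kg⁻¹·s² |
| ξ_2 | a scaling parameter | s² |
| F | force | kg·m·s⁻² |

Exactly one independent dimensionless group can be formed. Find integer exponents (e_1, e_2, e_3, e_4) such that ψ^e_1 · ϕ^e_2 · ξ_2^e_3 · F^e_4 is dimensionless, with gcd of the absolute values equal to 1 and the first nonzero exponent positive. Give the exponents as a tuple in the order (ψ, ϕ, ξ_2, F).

M: e_1·(-2) + e_2·(-1) + e_3·(0) + e_4·(1) = 0
L: e_1·(-1) + e_2·(0) + e_3·(0) + e_4·(1) = 0
T: e_1·(1) + e_2·(2) + e_3·(2) + e_4·(-2) = 0
Solving this homogeneous linear system for the smallest-integer solution (first nonzero entry positive) gives (2, -2, 3, 2).

(2, -2, 3, 2)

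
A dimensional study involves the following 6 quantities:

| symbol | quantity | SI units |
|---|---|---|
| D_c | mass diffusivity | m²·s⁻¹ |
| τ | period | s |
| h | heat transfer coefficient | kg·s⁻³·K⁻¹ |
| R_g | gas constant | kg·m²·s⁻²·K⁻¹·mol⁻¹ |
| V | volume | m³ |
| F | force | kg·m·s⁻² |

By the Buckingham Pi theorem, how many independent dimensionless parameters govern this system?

There are 6 variables and 5 base dimensions (M, L, T, Θ, N).
The dimension matrix has rank 5.
Independent dimensionless groups: 6 − 5 = 1.

1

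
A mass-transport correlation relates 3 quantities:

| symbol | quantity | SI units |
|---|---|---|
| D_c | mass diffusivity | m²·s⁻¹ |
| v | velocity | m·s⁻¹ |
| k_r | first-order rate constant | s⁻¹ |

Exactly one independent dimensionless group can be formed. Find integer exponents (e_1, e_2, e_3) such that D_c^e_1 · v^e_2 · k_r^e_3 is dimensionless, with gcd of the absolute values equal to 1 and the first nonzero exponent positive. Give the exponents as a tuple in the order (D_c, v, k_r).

(1, -2, 1)

L: e_1·(2) + e_2·(1) + e_3·(0) = 0
T: e_1·(-1) + e_2·(-1) + e_3·(-1) = 0
Solving this homogeneous linear system for the smallest-integer solution (first nonzero entry positive) gives (1, -2, 1).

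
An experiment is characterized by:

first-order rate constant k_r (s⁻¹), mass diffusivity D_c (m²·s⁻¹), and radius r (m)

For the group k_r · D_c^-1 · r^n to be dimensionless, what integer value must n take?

2

Balance the L exponent: (1)·n from r, plus (0) − (2) = -2 from the rest, must sum to zero.
n − 2 = 0, so n = 2.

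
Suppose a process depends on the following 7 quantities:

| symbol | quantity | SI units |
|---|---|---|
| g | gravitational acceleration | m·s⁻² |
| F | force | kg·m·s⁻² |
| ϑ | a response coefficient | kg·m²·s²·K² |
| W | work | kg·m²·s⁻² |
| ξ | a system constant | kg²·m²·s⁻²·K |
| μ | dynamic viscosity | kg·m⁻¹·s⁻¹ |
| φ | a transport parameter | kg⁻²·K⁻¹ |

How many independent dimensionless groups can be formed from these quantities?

There are 7 variables and 4 base dimensions (M, L, T, Θ).
The dimension matrix has rank 4.
Independent dimensionless groups: 7 − 4 = 3.

3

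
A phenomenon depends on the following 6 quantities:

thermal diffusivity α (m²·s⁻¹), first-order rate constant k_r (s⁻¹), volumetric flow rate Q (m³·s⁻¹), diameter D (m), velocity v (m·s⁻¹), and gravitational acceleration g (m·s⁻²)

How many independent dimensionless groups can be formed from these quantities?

4

There are 6 variables and 2 base dimensions (L, T).
The dimension matrix has rank 2.
Independent dimensionless groups: 6 − 2 = 4.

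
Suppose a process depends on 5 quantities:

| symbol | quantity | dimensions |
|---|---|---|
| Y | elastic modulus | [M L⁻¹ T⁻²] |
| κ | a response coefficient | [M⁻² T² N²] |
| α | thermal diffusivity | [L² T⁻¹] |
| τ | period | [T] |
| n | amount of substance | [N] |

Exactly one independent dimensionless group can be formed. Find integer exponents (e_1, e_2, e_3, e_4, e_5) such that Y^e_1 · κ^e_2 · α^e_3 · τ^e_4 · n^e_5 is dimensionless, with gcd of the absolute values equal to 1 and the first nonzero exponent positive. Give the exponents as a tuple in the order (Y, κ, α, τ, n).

M: e_1·(1) + e_2·(-2) + e_3·(0) + e_4·(0) + e_5·(0) = 0
L: e_1·(-1) + e_2·(0) + e_3·(2) + e_4·(0) + e_5·(0) = 0
T: e_1·(-2) + e_2·(2) + e_3·(-1) + e_4·(1) + e_5·(0) = 0
N: e_1·(0) + e_2·(2) + e_3·(0) + e_4·(0) + e_5·(1) = 0
Solving this homogeneous linear system for the smallest-integer solution (first nonzero entry positive) gives (2, 1, 1, 3, -2).

(2, 1, 1, 3, -2)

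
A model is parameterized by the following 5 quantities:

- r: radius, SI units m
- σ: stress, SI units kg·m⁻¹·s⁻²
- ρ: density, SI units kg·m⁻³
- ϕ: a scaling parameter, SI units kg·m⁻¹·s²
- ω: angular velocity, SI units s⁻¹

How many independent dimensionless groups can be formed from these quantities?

There are 5 variables and 3 base dimensions (M, L, T).
The dimension matrix has rank 3.
Independent dimensionless groups: 5 − 3 = 2.

2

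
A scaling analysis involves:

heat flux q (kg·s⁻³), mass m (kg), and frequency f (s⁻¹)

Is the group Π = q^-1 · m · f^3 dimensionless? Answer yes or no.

yes

Sum the exponent of each base dimension across the product:
  M: −[q]_M + [m]_M + 3·[f]_M = −(1) + (1) + 3·(0) = 0
  L: −[q]_L + [m]_L + 3·[f]_L = −(0) + (0) + 3·(0) = 0
  T: −[q]_T + [m]_T + 3·[f]_T = −(-3) + (0) + 3·(-1) = 0
All base exponents vanish — dimensionless.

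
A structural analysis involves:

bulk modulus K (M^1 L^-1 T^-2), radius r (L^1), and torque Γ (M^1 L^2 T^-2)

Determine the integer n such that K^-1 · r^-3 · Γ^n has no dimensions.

Balance the M exponent: (1)·n from Γ, plus −(1) − 3·(0) = -1 from the rest, must sum to zero.
n − 1 = 0, so n = 1.

1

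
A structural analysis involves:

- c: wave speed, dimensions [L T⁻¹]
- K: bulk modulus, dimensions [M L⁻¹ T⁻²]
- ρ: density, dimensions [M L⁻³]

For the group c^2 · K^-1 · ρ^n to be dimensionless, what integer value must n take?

Balance the M exponent: (1)·n from ρ, plus 2·(0) − (1) = -1 from the rest, must sum to zero.
n − 1 = 0, so n = 1.

1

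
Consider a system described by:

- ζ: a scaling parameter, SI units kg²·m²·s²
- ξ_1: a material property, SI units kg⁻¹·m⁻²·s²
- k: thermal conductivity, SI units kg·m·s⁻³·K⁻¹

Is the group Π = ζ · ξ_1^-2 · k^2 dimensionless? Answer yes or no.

Sum the exponent of each base dimension across the product:
  M: [ζ]_M − 2·[ξ_1]_M + 2·[k]_M = (2) − 2·(-1) + 2·(1) = 6
  L: [ζ]_L − 2·[ξ_1]_L + 2·[k]_L = (2) − 2·(-2) + 2·(1) = 8
  T: [ζ]_T − 2·[ξ_1]_T + 2·[k]_T = (2) − 2·(2) + 2·(-3) = -8
  Θ: [ζ]_Θ − 2·[ξ_1]_Θ + 2·[k]_Θ = (0) − 2·(0) + 2·(-1) = -2
Net dimensions [M⁶ L⁸ T⁻⁸ Θ⁻²] ≠ [1] — not dimensionless.

no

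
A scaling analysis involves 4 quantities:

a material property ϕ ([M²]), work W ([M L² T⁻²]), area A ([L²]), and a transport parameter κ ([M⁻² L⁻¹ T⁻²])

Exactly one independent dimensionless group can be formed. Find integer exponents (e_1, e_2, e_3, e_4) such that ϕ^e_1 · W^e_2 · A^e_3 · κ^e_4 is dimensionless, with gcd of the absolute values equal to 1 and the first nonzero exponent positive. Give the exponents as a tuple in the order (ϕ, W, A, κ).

(3, -2, 3, 2)

M: e_1·(2) + e_2·(1) + e_3·(0) + e_4·(-2) = 0
L: e_1·(0) + e_2·(2) + e_3·(2) + e_4·(-1) = 0
T: e_1·(0) + e_2·(-2) + e_3·(0) + e_4·(-2) = 0
Solving this homogeneous linear system for the smallest-integer solution (first nonzero entry positive) gives (3, -2, 3, 2).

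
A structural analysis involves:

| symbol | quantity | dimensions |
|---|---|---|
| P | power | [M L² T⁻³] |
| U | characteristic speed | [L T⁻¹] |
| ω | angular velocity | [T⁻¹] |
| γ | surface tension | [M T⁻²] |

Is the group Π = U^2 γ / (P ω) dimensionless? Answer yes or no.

Sum the exponent of each base dimension across the product:
  M: −[P]_M + 2·[U]_M − [ω]_M + [γ]_M = −(1) + 2·(0) − (0) + (1) = 0
  L: −[P]_L + 2·[U]_L − [ω]_L + [γ]_L = −(2) + 2·(1) − (0) + (0) = 0
  T: −[P]_T + 2·[U]_T − [ω]_T + [γ]_T = −(-3) + 2·(-1) − (-1) + (-2) = 0
All base exponents vanish — dimensionless.

yes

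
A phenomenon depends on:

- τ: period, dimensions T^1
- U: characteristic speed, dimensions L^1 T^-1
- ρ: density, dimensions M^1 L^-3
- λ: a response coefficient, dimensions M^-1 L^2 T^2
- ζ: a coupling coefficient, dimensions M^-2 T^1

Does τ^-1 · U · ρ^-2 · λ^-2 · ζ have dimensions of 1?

Sum the exponent of each base dimension across the product:
  M: −[τ]_M + [U]_M − 2·[ρ]_M − 2·[λ]_M + [ζ]_M = −(0) + (0) − 2·(1) − 2·(-1) + (-2) = -2
  L: −[τ]_L + [U]_L − 2·[ρ]_L − 2·[λ]_L + [ζ]_L = −(0) + (1) − 2·(-3) − 2·(2) + (0) = 3
  T: −[τ]_T + [U]_T − 2·[ρ]_T − 2·[λ]_T + [ζ]_T = −(1) + (-1) − 2·(0) − 2·(2) + (1) = -5
Net dimensions [M⁻² L³ T⁻⁵] ≠ [1] — not dimensionless.

no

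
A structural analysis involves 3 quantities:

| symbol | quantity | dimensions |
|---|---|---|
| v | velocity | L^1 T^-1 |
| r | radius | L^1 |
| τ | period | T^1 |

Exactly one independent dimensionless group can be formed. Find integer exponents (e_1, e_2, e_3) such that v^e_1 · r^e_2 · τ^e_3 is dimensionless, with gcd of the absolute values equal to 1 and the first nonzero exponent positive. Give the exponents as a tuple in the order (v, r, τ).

L: e_1·(1) + e_2·(1) + e_3·(0) = 0
T: e_1·(-1) + e_2·(0) + e_3·(1) = 0
Solving this homogeneous linear system for the smallest-integer solution (first nonzero entry positive) gives (1, -1, 1).

(1, -1, 1)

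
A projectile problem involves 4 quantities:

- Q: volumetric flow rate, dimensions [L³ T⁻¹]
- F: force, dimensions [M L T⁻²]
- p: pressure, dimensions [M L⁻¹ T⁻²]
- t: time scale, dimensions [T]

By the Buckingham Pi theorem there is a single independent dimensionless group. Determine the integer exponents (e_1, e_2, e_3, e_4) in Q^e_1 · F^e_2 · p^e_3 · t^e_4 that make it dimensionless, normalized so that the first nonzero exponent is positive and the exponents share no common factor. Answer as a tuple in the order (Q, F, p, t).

(2, -3, 3, 2)

M: e_1·(0) + e_2·(1) + e_3·(1) + e_4·(0) = 0
L: e_1·(3) + e_2·(1) + e_3·(-1) + e_4·(0) = 0
T: e_1·(-1) + e_2·(-2) + e_3·(-2) + e_4·(1) = 0
Solving this homogeneous linear system for the smallest-integer solution (first nonzero entry positive) gives (2, -3, 3, 2).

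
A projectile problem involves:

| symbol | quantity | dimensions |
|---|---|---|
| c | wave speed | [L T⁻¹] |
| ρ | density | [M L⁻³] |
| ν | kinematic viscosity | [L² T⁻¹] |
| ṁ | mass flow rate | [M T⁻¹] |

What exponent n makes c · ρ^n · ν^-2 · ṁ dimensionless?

-1

Balance the M exponent: (1)·n from ρ, plus (0) − 2·(0) + (1) = 1 from the rest, must sum to zero.
n + 1 = 0, so n = -1.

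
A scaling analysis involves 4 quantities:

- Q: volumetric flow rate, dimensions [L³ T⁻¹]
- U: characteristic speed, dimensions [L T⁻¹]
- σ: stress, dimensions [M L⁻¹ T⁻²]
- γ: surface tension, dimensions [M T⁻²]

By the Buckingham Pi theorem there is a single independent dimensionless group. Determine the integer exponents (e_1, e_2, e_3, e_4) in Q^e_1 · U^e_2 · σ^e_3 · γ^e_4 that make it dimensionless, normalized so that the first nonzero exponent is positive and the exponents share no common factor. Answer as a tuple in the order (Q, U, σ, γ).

(1, -1, 2, -2)

M: e_1·(0) + e_2·(0) + e_3·(1) + e_4·(1) = 0
L: e_1·(3) + e_2·(1) + e_3·(-1) + e_4·(0) = 0
T: e_1·(-1) + e_2·(-1) + e_3·(-2) + e_4·(-2) = 0
Solving this homogeneous linear system for the smallest-integer solution (first nonzero entry positive) gives (1, -1, 2, -2).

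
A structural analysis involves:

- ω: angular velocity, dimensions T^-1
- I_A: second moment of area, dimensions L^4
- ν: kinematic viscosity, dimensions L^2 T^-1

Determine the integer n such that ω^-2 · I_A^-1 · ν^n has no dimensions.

2

Balance the L exponent: (2)·n from ν, plus −2·(0) − (4) = -4 from the rest, must sum to zero.
2n − 4 = 0, so n = 2.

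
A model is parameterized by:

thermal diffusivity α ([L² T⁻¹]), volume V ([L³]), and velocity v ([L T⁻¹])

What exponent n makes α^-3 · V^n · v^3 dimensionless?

Balance the L exponent: (3)·n from V, plus −3·(2) + 3·(1) = -3 from the rest, must sum to zero.
3n − 3 = 0, so n = 1.

1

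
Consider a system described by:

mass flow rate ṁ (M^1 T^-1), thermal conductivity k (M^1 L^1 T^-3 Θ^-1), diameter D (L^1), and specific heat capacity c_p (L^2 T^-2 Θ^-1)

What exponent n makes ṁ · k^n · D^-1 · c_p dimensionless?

Balance the M exponent: (1)·n from k, plus (1) − (0) + (0) = 1 from the rest, must sum to zero.
n + 1 = 0, so n = -1.

-1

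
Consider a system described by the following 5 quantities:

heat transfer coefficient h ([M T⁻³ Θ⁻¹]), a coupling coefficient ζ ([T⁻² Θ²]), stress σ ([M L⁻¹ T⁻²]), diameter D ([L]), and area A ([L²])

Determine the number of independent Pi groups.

1

There are 5 variables and 4 base dimensions (M, L, T, Θ).
The dimension matrix has rank 4.
Independent dimensionless groups: 5 − 4 = 1.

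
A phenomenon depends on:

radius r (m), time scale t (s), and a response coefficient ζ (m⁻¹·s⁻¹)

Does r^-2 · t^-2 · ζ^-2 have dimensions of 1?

yes

Sum the exponent of each base dimension across the product:
  M: −2·[r]_M − 2·[t]_M − 2·[ζ]_M = −2·(0) − 2·(0) − 2·(0) = 0
  L: −2·[r]_L − 2·[t]_L − 2·[ζ]_L = −2·(1) − 2·(0) − 2·(-1) = 0
  T: −2·[r]_T − 2·[t]_T − 2·[ζ]_T = −2·(0) − 2·(1) − 2·(-1) = 0
All base exponents vanish — dimensionless.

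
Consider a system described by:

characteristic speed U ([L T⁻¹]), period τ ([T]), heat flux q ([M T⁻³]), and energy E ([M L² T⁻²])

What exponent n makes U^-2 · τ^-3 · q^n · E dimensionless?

Balance the M exponent: (1)·n from q, plus −2·(0) − 3·(0) + (1) = 1 from the rest, must sum to zero.
n + 1 = 0, so n = -1.

-1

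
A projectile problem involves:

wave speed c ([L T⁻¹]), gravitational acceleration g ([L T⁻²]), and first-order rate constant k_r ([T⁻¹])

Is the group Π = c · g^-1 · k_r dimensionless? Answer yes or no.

yes

Sum the exponent of each base dimension across the product:
  L: [c]_L − [g]_L + [k_r]_L = (1) − (1) + (0) = 0
  T: [c]_T − [g]_T + [k_r]_T = (-1) − (-2) + (-1) = 0
All base exponents vanish — dimensionless.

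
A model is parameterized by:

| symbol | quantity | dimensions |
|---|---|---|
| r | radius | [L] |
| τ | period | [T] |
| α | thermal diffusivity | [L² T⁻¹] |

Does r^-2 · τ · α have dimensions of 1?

yes

Sum the exponent of each base dimension across the product:
  L: −2·[r]_L + [τ]_L + [α]_L = −2·(1) + (0) + (2) = 0
  T: −2·[r]_T + [τ]_T + [α]_T = −2·(0) + (1) + (-1) = 0
All base exponents vanish — dimensionless.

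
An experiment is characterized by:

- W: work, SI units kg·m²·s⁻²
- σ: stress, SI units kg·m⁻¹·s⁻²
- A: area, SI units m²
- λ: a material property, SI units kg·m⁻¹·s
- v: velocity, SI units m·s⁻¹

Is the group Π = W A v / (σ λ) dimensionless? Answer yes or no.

Sum the exponent of each base dimension across the product:
  M: [W]_M − [σ]_M + [A]_M − [λ]_M + [v]_M = (1) − (1) + (0) − (1) + (0) = -1
  L: [W]_L − [σ]_L + [A]_L − [λ]_L + [v]_L = (2) − (-1) + (2) − (-1) + (1) = 7
  T: [W]_T − [σ]_T + [A]_T − [λ]_T + [v]_T = (-2) − (-2) + (0) − (1) + (-1) = -2
Net dimensions [M⁻¹ L⁷ T⁻²] ≠ [1] — not dimensionless.

no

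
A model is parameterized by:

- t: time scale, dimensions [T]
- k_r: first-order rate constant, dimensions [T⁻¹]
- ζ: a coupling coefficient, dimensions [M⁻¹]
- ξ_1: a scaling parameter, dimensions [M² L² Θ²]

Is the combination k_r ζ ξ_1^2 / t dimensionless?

Sum the exponent of each base dimension across the product:
  M: −[t]_M + [k_r]_M + [ζ]_M + 2·[ξ_1]_M = −(0) + (0) + (-1) + 2·(2) = 3
  L: −[t]_L + [k_r]_L + [ζ]_L + 2·[ξ_1]_L = −(0) + (0) + (0) + 2·(2) = 4
  T: −[t]_T + [k_r]_T + [ζ]_T + 2·[ξ_1]_T = −(1) + (-1) + (0) + 2·(0) = -2
  Θ: −[t]_Θ + [k_r]_Θ + [ζ]_Θ + 2·[ξ_1]_Θ = −(0) + (0) + (0) + 2·(2) = 4
Net dimensions [M³ L⁴ T⁻² Θ⁴] ≠ [1] — not dimensionless.

no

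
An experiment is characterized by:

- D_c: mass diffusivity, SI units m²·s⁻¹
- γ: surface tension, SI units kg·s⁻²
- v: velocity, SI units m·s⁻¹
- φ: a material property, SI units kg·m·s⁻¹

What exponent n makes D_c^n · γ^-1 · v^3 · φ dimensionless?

-2

Balance the L exponent: (2)·n from D_c, plus −(0) + 3·(1) + (1) = 4 from the rest, must sum to zero.
2n + 4 = 0, so n = -2.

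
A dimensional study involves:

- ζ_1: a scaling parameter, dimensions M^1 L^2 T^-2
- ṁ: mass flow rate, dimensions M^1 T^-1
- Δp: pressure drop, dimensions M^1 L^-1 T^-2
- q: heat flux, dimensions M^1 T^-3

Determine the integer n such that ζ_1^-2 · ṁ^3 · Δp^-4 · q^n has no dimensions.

3

Balance the M exponent: (1)·n from q, plus −2·(1) + 3·(1) − 4·(1) = -3 from the rest, must sum to zero.
n − 3 = 0, so n = 3.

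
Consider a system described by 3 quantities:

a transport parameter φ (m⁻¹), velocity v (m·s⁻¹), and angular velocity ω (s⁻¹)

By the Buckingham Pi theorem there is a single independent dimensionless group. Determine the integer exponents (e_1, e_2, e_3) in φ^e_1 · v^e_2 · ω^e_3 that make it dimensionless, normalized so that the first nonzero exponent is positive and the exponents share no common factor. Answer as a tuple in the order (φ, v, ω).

(1, 1, -1)

L: e_1·(-1) + e_2·(1) + e_3·(0) = 0
T: e_1·(0) + e_2·(-1) + e_3·(-1) = 0
Solving this homogeneous linear system for the smallest-integer solution (first nonzero entry positive) gives (1, 1, -1).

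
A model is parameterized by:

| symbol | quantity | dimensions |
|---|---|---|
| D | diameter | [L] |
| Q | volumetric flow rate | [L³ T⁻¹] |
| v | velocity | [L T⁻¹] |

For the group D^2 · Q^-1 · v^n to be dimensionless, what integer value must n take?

Balance the L exponent: (1)·n from v, plus 2·(1) − (3) = -1 from the rest, must sum to zero.
n − 1 = 0, so n = 1.

1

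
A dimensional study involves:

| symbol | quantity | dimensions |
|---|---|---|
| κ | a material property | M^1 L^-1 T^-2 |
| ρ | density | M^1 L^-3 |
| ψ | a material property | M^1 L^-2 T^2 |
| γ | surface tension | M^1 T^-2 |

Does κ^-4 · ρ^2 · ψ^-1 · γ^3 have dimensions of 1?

Sum the exponent of each base dimension across the product:
  M: −4·[κ]_M + 2·[ρ]_M − [ψ]_M + 3·[γ]_M = −4·(1) + 2·(1) − (1) + 3·(1) = 0
  L: −4·[κ]_L + 2·[ρ]_L − [ψ]_L + 3·[γ]_L = −4·(-1) + 2·(-3) − (-2) + 3·(0) = 0
  T: −4·[κ]_T + 2·[ρ]_T − [ψ]_T + 3·[γ]_T = −4·(-2) + 2·(0) − (2) + 3·(-2) = 0
All base exponents vanish — dimensionless.

yes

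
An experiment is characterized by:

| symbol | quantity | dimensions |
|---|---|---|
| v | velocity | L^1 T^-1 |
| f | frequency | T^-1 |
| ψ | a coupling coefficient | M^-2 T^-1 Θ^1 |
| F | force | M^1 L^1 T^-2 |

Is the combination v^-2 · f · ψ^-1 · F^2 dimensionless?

Sum the exponent of each base dimension across the product:
  M: −2·[v]_M + [f]_M − [ψ]_M + 2·[F]_M = −2·(0) + (0) − (-2) + 2·(1) = 4
  L: −2·[v]_L + [f]_L − [ψ]_L + 2·[F]_L = −2·(1) + (0) − (0) + 2·(1) = 0
  T: −2·[v]_T + [f]_T − [ψ]_T + 2·[F]_T = −2·(-1) + (-1) − (-1) + 2·(-2) = -2
  Θ: −2·[v]_Θ + [f]_Θ − [ψ]_Θ + 2·[F]_Θ = −2·(0) + (0) − (1) + 2·(0) = -1
Net dimensions [M⁴ T⁻² Θ⁻¹] ≠ [1] — not dimensionless.

no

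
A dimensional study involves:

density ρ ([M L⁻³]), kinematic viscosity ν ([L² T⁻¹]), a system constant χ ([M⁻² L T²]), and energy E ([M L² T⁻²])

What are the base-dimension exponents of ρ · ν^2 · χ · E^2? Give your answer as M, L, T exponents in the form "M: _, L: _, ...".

Collect each base-dimension exponent across the product:
  M: (1) + 2·(0) + (-2) + 2·(1) = 1
  L: (-3) + 2·(2) + (1) + 2·(2) = 6
  T: (0) + 2·(-1) + (2) + 2·(-2) = -4
So the dimensions are [M L⁶ T⁻⁴].

M: 1, L: 6, T: -4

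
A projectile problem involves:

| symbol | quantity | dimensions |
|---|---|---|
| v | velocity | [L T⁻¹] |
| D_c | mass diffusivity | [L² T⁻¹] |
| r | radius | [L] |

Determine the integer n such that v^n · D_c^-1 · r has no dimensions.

1

Balance the L exponent: (1)·n from v, plus −(2) + (1) = -1 from the rest, must sum to zero.
n − 1 = 0, so n = 1.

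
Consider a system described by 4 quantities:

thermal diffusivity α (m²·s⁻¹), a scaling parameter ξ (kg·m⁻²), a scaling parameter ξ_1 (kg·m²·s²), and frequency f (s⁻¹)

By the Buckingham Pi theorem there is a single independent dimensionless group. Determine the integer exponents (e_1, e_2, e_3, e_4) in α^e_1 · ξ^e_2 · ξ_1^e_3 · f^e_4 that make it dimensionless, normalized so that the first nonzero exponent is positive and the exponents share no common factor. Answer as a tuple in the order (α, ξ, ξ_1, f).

M: e_1·(0) + e_2·(1) + e_3·(1) + e_4·(0) = 0
L: e_1·(2) + e_2·(-2) + e_3·(2) + e_4·(0) = 0
T: e_1·(-1) + e_2·(0) + e_3·(2) + e_4·(-1) = 0
Solving this homogeneous linear system for the smallest-integer solution (first nonzero entry positive) gives (2, 1, -1, -4).

(2, 1, -1, -4)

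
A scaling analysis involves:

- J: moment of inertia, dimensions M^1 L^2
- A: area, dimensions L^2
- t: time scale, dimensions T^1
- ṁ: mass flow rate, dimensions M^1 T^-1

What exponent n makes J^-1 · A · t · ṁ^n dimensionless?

1

Balance the M exponent: (1)·n from ṁ, plus −(1) + (0) + (0) = -1 from the rest, must sum to zero.
n − 1 = 0, so n = 1.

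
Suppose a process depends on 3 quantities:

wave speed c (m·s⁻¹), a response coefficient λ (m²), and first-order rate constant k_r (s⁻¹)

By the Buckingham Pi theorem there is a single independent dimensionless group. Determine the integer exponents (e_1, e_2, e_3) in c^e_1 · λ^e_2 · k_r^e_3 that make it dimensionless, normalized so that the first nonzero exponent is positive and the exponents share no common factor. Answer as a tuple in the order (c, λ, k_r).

L: e_1·(1) + e_2·(2) + e_3·(0) = 0
T: e_1·(-1) + e_2·(0) + e_3·(-1) = 0
Solving this homogeneous linear system for the smallest-integer solution (first nonzero entry positive) gives (2, -1, -2).

(2, -1, -2)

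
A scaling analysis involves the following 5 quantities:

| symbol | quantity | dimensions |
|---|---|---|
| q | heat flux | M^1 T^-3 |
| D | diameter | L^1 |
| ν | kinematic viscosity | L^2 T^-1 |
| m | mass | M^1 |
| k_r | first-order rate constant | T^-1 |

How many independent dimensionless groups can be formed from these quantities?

There are 5 variables and 3 base dimensions (M, L, T).
The dimension matrix has rank 3.
Independent dimensionless groups: 5 − 3 = 2.

2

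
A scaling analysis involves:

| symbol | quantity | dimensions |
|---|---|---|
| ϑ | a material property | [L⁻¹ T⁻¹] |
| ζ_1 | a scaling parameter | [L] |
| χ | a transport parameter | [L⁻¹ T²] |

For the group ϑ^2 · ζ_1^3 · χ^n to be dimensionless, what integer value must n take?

1

Balance the L exponent: (-1)·n from χ, plus 2·(-1) + 3·(1) = 1 from the rest, must sum to zero.
−n + 1 = 0, so n = 1.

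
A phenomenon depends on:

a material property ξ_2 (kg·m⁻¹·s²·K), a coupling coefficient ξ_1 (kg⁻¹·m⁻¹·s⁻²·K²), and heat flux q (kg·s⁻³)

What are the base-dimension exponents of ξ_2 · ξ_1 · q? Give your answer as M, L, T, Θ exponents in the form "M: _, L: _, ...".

M: 1, L: -2, T: -3, Θ: 3

Collect each base-dimension exponent across the product:
  M: (1) + (-1) + (1) = 1
  L: (-1) + (-1) + (0) = -2
  T: (2) + (-2) + (-3) = -3
  Θ: (1) + (2) + (0) = 3
So the dimensions are [M L⁻² T⁻³ Θ³].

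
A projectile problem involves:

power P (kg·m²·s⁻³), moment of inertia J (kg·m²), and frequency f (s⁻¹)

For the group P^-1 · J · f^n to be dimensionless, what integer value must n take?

3

Balance the T exponent: (-1)·n from f, plus −(-3) + (0) = 3 from the rest, must sum to zero.
−n + 3 = 0, so n = 3.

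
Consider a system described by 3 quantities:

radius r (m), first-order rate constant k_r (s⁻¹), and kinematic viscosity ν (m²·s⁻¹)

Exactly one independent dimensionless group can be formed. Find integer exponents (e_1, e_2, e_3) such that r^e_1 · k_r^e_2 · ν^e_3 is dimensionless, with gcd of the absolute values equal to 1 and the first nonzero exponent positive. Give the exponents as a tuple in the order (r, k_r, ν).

(2, 1, -1)

L: e_1·(1) + e_2·(0) + e_3·(2) = 0
T: e_1·(0) + e_2·(-1) + e_3·(-1) = 0
Solving this homogeneous linear system for the smallest-integer solution (first nonzero entry positive) gives (2, 1, -1).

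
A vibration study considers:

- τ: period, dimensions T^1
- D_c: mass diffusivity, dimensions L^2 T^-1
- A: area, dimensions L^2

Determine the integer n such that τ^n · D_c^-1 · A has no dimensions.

-1

Balance the T exponent: (1)·n from τ, plus −(-1) + (0) = 1 from the rest, must sum to zero.
n + 1 = 0, so n = -1.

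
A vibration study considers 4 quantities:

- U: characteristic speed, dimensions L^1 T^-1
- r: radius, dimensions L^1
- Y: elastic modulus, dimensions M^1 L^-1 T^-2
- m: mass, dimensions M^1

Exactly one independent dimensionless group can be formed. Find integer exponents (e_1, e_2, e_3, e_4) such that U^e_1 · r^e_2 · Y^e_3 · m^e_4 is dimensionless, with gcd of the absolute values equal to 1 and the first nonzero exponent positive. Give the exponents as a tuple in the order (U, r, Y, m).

(2, -3, -1, 1)

M: e_1·(0) + e_2·(0) + e_3·(1) + e_4·(1) = 0
L: e_1·(1) + e_2·(1) + e_3·(-1) + e_4·(0) = 0
T: e_1·(-1) + e_2·(0) + e_3·(-2) + e_4·(0) = 0
Solving this homogeneous linear system for the smallest-integer solution (first nonzero entry positive) gives (2, -3, -1, 1).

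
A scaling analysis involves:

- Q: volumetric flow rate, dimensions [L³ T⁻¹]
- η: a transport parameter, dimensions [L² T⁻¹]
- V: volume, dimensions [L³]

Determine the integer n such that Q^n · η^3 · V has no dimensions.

-3

Balance the L exponent: (3)·n from Q, plus 3·(2) + (3) = 9 from the rest, must sum to zero.
3n + 9 = 0, so n = -3.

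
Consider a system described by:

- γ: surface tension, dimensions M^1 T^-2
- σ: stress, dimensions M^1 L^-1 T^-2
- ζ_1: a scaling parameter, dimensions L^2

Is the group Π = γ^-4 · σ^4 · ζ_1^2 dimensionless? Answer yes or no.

yes

Sum the exponent of each base dimension across the product:
  M: −4·[γ]_M + 4·[σ]_M + 2·[ζ_1]_M = −4·(1) + 4·(1) + 2·(0) = 0
  L: −4·[γ]_L + 4·[σ]_L + 2·[ζ_1]_L = −4·(0) + 4·(-1) + 2·(2) = 0
  T: −4·[γ]_T + 4·[σ]_T + 2·[ζ_1]_T = −4·(-2) + 4·(-2) + 2·(0) = 0
All base exponents vanish — dimensionless.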